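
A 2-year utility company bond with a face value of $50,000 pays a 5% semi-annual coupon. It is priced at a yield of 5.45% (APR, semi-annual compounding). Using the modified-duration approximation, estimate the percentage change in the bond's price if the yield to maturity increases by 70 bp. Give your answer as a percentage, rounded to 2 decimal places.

-1.31%

Periodic yield y = 0.02725. Modified duration first:
  t   CF        PV=CF/(1+0.02725)^t    t·PV
  1     1,250.00     1,216.8411     1,216.8411
  2     1,250.00     1,184.5618     2,369.1235
  3     1,250.00     1,153.1387     3,459.4162
  4    51,250.00    46,024.5202   184,098.0809
  Σ                 49,579.0618   191,143.4618
P = 49,579.0618; D_Mac = 3.85533 half-year periods = 1.92766 yrs; D_mod = 1.92766/(1+0.02725) = 1.87653 yrs.
ΔP/P ≈ -D_mod · Δy = -1.87653 × (+0.007) = -0.013136 = -1.3136%.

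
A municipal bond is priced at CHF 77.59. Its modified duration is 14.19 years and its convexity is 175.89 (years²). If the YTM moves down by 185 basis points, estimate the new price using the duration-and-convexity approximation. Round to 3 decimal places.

CHF 100.294

Duration effect: -D_mod·Δy = -14.19 × (-0.0185) = +0.262515
Convexity effect: ½·C·(Δy)² = 0.5 × 175.89 × (-0.0185)² = +0.03009917625
ΔP/P ≈ +0.262515 + 0.03009917625 = +0.29261417625
New price ≈ 77.59 × (1 + 0.29261417625) = 100.2939339352375.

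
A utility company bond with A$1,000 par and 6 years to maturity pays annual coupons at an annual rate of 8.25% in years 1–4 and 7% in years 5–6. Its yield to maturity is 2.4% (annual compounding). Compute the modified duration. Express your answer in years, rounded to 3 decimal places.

Periodic yield y = 0.024. First find Macaulay duration:
  t   CF        PV=CF/(1+0.024)^t    t·PV
  1        82.50        80.5664        80.5664
  2        82.50        78.6781       157.3563
  3        82.50        76.8341       230.5023
  4        82.50        75.0333       300.1333
  5        70.00        62.1725       310.8624
  6     1,070.00       928.0771     5,568.4624
  Σ                  1,301.3615     6,647.8831
P = 1,301.3615; Macaulay duration = 6,647.8831 / 1,301.3615 = 5.10841 years.
Modified duration = D_Mac / (1 + y) = 5.10841 / 1.024 = 4.98868 years.

4.989 years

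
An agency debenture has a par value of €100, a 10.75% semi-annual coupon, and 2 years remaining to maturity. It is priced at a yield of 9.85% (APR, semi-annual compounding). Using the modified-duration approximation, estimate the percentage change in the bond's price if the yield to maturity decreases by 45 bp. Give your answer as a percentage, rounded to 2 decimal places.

Periodic yield y = 0.04925. Modified duration first:
  t   CF        PV=CF/(1+0.04925)^t    t·PV
  1        5.375         5.1227         5.1227
  2        5.375         4.8823         9.7645
  3        5.375         4.6531        13.9593
  4      105.375        86.9404       347.7616
  Σ                    101.5985       376.6081
P = 101.5985; D_Mac = 3.70683 half-year periods = 1.85341 yrs; D_mod = 1.85341/(1+0.04925) = 1.76642 yrs.
ΔP/P ≈ -D_mod · Δy = -1.76642 × (-0.0045) = +0.007949 = +0.7949%.

+0.79%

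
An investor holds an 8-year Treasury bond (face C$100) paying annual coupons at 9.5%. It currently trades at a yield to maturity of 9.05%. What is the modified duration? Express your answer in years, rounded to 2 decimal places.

5.48 years

Periodic yield y = 0.0905. First find Macaulay duration:
  t   CF        PV=CF/(1+0.0905)^t    t·PV
  1         9.50         8.7116         8.7116
  2         9.50         7.9886        15.9773
  3         9.50         7.3257        21.9770
  4         9.50         6.7177        26.8708
  5         9.50         6.1602        30.8010
  6         9.50         5.6490        33.8938
  7         9.50         5.1802        36.2612
  8       109.50        54.7531       438.0248
  Σ                    102.4860       612.5176
P = 102.4860; Macaulay duration = 612.5176 / 102.4860 = 5.97659 years.
Modified duration = D_Mac / (1 + y) = 5.97659 / 1.0905 = 5.48060 years.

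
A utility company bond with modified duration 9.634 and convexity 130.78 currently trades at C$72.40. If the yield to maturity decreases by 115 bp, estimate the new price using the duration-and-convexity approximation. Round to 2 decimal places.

C$81.05

Duration effect: -D_mod·Δy = -9.634 × (-0.0115) = +0.110791
Convexity effect: ½·C·(Δy)² = 0.5 × 130.78 × (-0.0115)² = +0.0086478275
ΔP/P ≈ +0.110791 + 0.0086478275 = +0.1194388275
New price ≈ 72.40 × (1 + 0.1194388275) = 81.047371111.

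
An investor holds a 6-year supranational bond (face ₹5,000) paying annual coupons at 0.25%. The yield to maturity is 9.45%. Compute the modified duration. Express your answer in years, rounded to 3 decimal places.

5.435 years

Periodic yield y = 0.0945. First find Macaulay duration:
  t   CF        PV=CF/(1+0.0945)^t    t·PV
  1        12.50        11.4207        11.4207
  2        12.50        10.4347        20.8693
  3        12.50         9.5337        28.6012
  4        12.50         8.7106        34.8423
  5        12.50         7.9585        39.7925
  6     5,012.50     2,915.8138    17,494.8829
  Σ                  2,963.8720    17,630.4090
P = 2,963.8720; Macaulay duration = 17,630.4090 / 2,963.8720 = 5.94844 years.
Modified duration = D_Mac / (1 + y) = 5.94844 / 1.0945 = 5.43485 years.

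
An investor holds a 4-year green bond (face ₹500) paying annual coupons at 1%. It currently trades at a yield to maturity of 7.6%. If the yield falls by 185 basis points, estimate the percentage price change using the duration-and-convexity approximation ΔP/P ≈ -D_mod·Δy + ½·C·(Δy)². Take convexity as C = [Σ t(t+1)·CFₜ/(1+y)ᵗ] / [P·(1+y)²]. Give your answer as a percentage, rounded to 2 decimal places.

+7.05%

With y = 0.076:
  t   CF        PV=CF/(1+0.076)^t    t·PV        t(t+1)·PV
  1         5.00         4.6468         4.6468           9.2937
  2         5.00         4.3186         8.6372          25.9117
  3         5.00         4.0136        12.0408          48.1631
  4       505.00       376.7405     1,506.9619       7,534.8097
  Σ                    389.7195     1,532.2868       7,618.1782
P = 389.7195; D_Mac = 3.93177 yrs; D_mod = 3.65406 yrs; C = 16.88396.
Duration effect: -3.65406 × (-0.0185) = +0.067600
Convexity effect: 0.5 × 16.88396 × (-0.0185)² = +0.0028893
ΔP/P ≈ +0.067600 + 0.0028893 = +0.070489 = +7.0489%.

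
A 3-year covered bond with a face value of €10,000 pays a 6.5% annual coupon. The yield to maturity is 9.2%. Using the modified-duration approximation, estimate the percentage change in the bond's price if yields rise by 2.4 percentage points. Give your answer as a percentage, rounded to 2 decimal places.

Periodic yield y = 0.092. Modified duration first:
  t   CF        PV=CF/(1+0.092)^t    t·PV
  1       650.00       595.2381       595.2381
  2       650.00       545.0898     1,090.1797
  3    10,650.00     8,178.6513    24,535.9539
  Σ                  9,318.9792    26,221.3717
P = 9,318.9792; D_Mac = 2.81376 yrs; D_mod = 2.81376/(1+0.092) = 2.57670 yrs.
ΔP/P ≈ -D_mod · Δy = -2.57670 × (+0.024) = -0.061841 = -6.1841%.

-6.18%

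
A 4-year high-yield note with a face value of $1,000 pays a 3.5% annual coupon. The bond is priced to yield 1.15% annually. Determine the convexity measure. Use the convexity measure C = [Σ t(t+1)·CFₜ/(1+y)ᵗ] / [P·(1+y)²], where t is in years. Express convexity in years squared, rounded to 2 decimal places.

With y = 0.0115:
  t   CF        PV=CF/(1+0.0115)^t    t·PV        t(t+1)·PV
  1        35.00        34.6021        34.6021          69.2042
  2        35.00        34.2087        68.4174         205.2521
  3        35.00        33.8197       101.4592         405.8370
  4     1,035.00       988.7279     3,954.9117      19,774.5586
  Σ                  1,091.3584     4,159.3904      20,454.8518
P = 1,091.3584.
Convexity = Σ t(t+1)·PV / [P·(1+y)²] = 20,454.8518 / (1,091.3584 × 1.023132) = 18.31881.

18.32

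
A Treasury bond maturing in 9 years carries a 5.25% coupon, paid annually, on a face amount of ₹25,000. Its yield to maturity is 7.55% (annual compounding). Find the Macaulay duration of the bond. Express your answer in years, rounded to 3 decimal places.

Periodic yield y = 0.0755. Discount each cash flow and weight by its year:
  t   CF        PV=CF/(1+0.0755)^t    t·PV
  1     1,312.50     1,220.3626     1,220.3626
  2     1,312.50     1,134.6933     2,269.3866
  3     1,312.50     1,055.0379     3,165.1138
  4     1,312.50       980.9744     3,923.8974
  5     1,312.50       912.1100     4,560.5502
  6     1,312.50       848.0800     5,088.4800
  7     1,312.50       788.5449     5,519.8141
  8     1,312.50       733.1891     5,865.5127
  9    26,312.50    13,666.8485   123,001.6366
  Σ                 21,339.8407   154,614.7540
Price P = Σ PV = 21,339.8407.
Macaulay duration = Σ(t·PV) / P = 154,614.7540 / 21,339.8407 = 7.24536 years.

7.245 years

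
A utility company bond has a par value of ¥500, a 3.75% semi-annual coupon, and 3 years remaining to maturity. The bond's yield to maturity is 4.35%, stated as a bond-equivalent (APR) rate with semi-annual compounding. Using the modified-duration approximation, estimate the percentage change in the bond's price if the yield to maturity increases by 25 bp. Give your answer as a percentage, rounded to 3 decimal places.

Periodic yield y = 0.02175. Modified duration first:
  t   CF        PV=CF/(1+0.02175)^t    t·PV
  1        9.375         9.1754         9.1754
  2        9.375         8.9801        17.9602
  3        9.375         8.7890        26.3669
  4        9.375         8.6019        34.4075
  5        9.375         8.4188        42.0938
  6      509.375       447.6821     2,686.0927
  Σ                    491.6473     2,816.0965
P = 491.6473; D_Mac = 5.72788 half-year periods = 2.86394 yrs; D_mod = 2.86394/(1+0.02175) = 2.80298 yrs.
ΔP/P ≈ -D_mod · Δy = -2.80298 × (+0.0025) = -0.007007 = -0.7007%.

-0.701%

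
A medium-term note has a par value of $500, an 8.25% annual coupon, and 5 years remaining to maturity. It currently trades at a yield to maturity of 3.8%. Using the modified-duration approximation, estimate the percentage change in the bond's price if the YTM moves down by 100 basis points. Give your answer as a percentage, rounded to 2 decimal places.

+4.20%

Periodic yield y = 0.038. Modified duration first:
  t   CF        PV=CF/(1+0.038)^t    t·PV
  1        41.25        39.7399        39.7399
  2        41.25        38.2851        76.5701
  3        41.25        36.8835       110.6504
  4        41.25        35.5332       142.1329
  5       541.25       449.1704     2,245.8521
  Σ                    599.6120     2,614.9454
P = 599.6120; D_Mac = 4.36106 yrs; D_mod = 4.36106/(1+0.038) = 4.20141 yrs.
ΔP/P ≈ -D_mod · Δy = -4.20141 × (-0.01) = +0.042014 = +4.2014%.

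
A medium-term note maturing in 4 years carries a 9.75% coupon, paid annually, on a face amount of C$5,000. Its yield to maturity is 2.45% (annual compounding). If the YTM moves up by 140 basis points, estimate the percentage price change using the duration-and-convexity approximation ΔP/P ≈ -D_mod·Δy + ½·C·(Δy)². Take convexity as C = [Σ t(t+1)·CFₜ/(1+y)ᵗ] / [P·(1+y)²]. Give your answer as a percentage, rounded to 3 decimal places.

-4.704%

With y = 0.0245:
  t   CF        PV=CF/(1+0.0245)^t    t·PV        t(t+1)·PV
  1       487.50       475.8419       475.8419         951.6837
  2       487.50       464.4625       928.9251       2,786.7753
  3       487.50       453.3553     1,360.0660       5,440.2640
  4     5,487.50     4,981.1163    19,924.4652      99,622.3261
  Σ                  6,374.7761    22,689.2982     108,801.0491
P = 6,374.7761; D_Mac = 3.55923 yrs; D_mod = 3.47411 yrs; C = 16.26089.
Duration effect: -3.47411 × (+0.014) = -0.048638
Convexity effect: 0.5 × 16.26089 × (0.014)² = +0.0015936
ΔP/P ≈ -0.048638 + 0.0015936 = -0.047044 = -4.7044%.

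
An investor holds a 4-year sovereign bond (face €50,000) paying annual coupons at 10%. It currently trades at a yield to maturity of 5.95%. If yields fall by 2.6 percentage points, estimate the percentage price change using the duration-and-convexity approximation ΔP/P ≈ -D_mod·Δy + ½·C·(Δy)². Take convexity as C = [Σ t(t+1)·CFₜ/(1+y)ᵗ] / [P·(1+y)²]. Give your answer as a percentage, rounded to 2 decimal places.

+9.15%

With y = 0.0595:
  t   CF        PV=CF/(1+0.0595)^t    t·PV        t(t+1)·PV
  1     5,000.00     4,719.2072     4,719.2072       9,438.4143
  2     5,000.00     4,454.1833     8,908.3665      26,725.0996
  3     5,000.00     4,204.0427    12,612.1282      50,448.5127
  4    55,000.00    43,647.4469   174,589.7876     872,948.9380
  Σ                 57,024.8801   200,829.4895     959,560.9647
P = 57,024.8801; D_Mac = 3.52179 yrs; D_mod = 3.32401 yrs; C = 14.99016.
Duration effect: -3.32401 × (-0.026) = +0.086424
Convexity effect: 0.5 × 14.99016 × (-0.026)² = +0.0050667
ΔP/P ≈ +0.086424 + 0.0050667 = +0.091491 = +9.1491%.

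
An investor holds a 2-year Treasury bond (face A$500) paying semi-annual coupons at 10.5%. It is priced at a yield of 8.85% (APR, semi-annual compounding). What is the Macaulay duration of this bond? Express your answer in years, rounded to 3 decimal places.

Periodic yield y = 0.04425. Discount each cash flow and weight by its period:
  t   CF        PV=CF/(1+0.04425)^t    t·PV
  1        26.25        25.1377        25.1377
  2        26.25        24.0725        48.1449
  3        26.25        23.0524        69.1572
  4       526.25       442.5621     1,770.2482
  Σ                    514.8245     1,912.6879
Price P = Σ PV = 514.8245.
Macaulay duration = Σ(t·PV) / P = 1,912.6879 / 514.8245 = 3.71522 half-year periods.
In years: 3.71522 / 2 = 1.85761 years.

1.858 years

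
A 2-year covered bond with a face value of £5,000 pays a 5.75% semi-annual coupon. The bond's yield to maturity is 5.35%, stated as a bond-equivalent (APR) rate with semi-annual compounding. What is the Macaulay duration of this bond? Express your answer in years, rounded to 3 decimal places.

1.918 years

Periodic yield y = 0.02675. Discount each cash flow and weight by its period:
  t   CF        PV=CF/(1+0.02675)^t    t·PV
  1       143.75       140.0049       140.0049
  2       143.75       136.3573       272.7146
  3       143.75       132.8048       398.4144
  4     5,143.75     4,628.2947    18,513.1789
  Σ                  5,037.4617    19,324.3127
Price P = Σ PV = 5,037.4617.
Macaulay duration = Σ(t·PV) / P = 19,324.3127 / 5,037.4617 = 3.83612 half-year periods.
In years: 3.83612 / 2 = 1.91806 years.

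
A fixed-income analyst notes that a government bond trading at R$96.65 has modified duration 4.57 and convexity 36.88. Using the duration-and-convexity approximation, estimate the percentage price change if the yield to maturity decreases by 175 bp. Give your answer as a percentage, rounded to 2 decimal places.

+8.56%

Duration effect: -D_mod·Δy = -4.57 × (-0.0175) = +0.079975
Convexity effect: ½·C·(Δy)² = 0.5 × 36.88 × (-0.0175)² = +0.00564725
ΔP/P ≈ +0.079975 + 0.00564725 = +0.08562225
= +8.562225%.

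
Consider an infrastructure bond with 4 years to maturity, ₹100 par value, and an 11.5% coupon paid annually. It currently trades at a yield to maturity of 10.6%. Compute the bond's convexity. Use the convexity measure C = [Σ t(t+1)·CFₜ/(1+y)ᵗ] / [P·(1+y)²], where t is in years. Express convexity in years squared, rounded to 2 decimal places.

13.27

With y = 0.106:
  t   CF        PV=CF/(1+0.106)^t    t·PV        t(t+1)·PV
  1        11.50        10.3978        10.3978          20.7957
  2        11.50         9.4013        18.8026          56.4078
  3        11.50         8.5003        25.5008         102.0032
  4       111.50        74.5168       298.0673       1,490.3366
  Σ                    102.8162       352.7685       1,669.5432
P = 102.8162.
Convexity = Σ t(t+1)·PV / [P·(1+y)²] = 1,669.5432 / (102.8162 × 1.223236) = 13.27473.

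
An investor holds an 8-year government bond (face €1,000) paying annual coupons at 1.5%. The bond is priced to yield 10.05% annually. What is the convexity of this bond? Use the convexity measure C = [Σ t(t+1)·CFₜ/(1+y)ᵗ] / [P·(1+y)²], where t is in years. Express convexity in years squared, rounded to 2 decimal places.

With y = 0.1005:
  t   CF        PV=CF/(1+0.1005)^t    t·PV        t(t+1)·PV
  1        15.00        13.6302        13.6302          27.2603
  2        15.00        12.3854        24.7709          74.3126
  3        15.00        11.2544        33.7631         135.0524
  4        15.00        10.2266        40.9064         204.5319
  5        15.00         9.2927        46.4634         278.7804
  6        15.00         8.4441        50.6643         354.6502
  7        15.00         7.6729        53.7105         429.6838
  8     1,015.00       471.7867     3,774.2934      33,968.6403
  Σ                    544.6929     4,038.2021      35,472.9120
P = 544.6929.
Convexity = Σ t(t+1)·PV / [P·(1+y)²] = 35,472.9120 / (544.6929 × 1.211100) = 53.77310.

53.77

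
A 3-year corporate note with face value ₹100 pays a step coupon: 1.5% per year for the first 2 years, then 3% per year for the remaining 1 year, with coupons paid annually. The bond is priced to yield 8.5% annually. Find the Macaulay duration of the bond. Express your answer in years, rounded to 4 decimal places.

Periodic yield y = 0.085. Discount each cash flow and weight by its year:
  t   CF        PV=CF/(1+0.085)^t    t·PV
  1         1.50         1.3825         1.3825
  2         1.50         1.2742         2.5484
  3       103.00        80.6395       241.9186
  Σ                     83.2962       245.8495
Price P = Σ PV = 83.2962.
Macaulay duration = Σ(t·PV) / P = 245.8495 / 83.2962 = 2.95151 years.

2.9515 years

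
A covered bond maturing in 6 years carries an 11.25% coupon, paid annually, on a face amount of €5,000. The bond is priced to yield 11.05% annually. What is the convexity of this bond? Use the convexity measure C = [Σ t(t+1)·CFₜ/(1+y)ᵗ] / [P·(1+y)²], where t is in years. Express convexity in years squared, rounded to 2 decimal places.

With y = 0.1105:
  t   CF        PV=CF/(1+0.1105)^t    t·PV        t(t+1)·PV
  1       562.50       506.5286       506.5286       1,013.0572
  2       562.50       456.1266       912.2532       2,736.7596
  3       562.50       410.7398     1,232.2195       4,928.8782
  4       562.50       369.8693     1,479.4772       7,397.3858
  5       562.50       333.0655     1,665.3277       9,991.9664
  6     5,562.50     2,965.9146    17,795.4878     124,568.4146
  Σ                  5,042.2445    23,591.2940     150,636.4618
P = 5,042.2445.
Convexity = Σ t(t+1)·PV / [P·(1+y)²] = 150,636.4618 / (5,042.2445 × 1.233210) = 24.22530.

24.23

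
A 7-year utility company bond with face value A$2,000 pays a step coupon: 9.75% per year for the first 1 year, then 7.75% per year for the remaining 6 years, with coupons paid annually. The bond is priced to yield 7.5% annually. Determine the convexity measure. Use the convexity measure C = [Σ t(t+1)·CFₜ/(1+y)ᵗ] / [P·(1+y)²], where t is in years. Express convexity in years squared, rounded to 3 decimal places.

With y = 0.075:
  t   CF        PV=CF/(1+0.075)^t    t·PV        t(t+1)·PV
  1       195.00       181.3953       181.3953         362.7907
  2       155.00       134.1266       268.2531         804.7593
  3       155.00       124.7689       374.3067       1,497.2267
  4       155.00       116.0641       464.2563       2,321.2816
  5       155.00       107.9666       539.8329       3,238.9976
  6       155.00       100.4340       602.6042       4,218.2295
  7     2,155.00     1,298.9368     9,092.5577      72,740.4614
  Σ                  2,063.6923    11,523.2063      85,183.7469
P = 2,063.6923.
Convexity = Σ t(t+1)·PV / [P·(1+y)²] = 85,183.7469 / (2,063.6923 × 1.155625) = 35.71864.

35.719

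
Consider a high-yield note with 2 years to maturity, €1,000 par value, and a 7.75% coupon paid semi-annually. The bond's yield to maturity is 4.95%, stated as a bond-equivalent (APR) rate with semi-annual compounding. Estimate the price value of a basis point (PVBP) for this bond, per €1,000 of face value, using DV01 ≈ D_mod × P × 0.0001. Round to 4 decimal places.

Periodic yield y = 0.02475.
  t   CF        PV=CF/(1+0.02475)^t    t·PV
  1        38.75        37.8141        37.8141
  2        38.75        36.9008        73.8016
  3        38.75        36.0096       108.0287
  4     1,038.75       941.9749     3,767.8996
  Σ                  1,052.6994     3,987.5440
P = 1,052.6994; D_Mac = 3.78792 half-year periods = 1.89396 yrs; D_mod = 1.84822 yrs.
DV01 ≈ 1.84822 × 1,052.6994 × 0.0001 = 0.194562.

€0.1946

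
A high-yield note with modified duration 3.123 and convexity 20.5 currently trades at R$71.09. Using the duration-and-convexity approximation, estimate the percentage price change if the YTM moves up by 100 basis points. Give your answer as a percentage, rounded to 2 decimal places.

-3.02%

Duration effect: -D_mod·Δy = -3.123 × (+0.01) = -0.031230
Convexity effect: ½·C·(Δy)² = 0.5 × 20.5 × (0.01)² = +0.0010250
ΔP/P ≈ -0.031230 + 0.0010250 = -0.030205
= -3.0205%.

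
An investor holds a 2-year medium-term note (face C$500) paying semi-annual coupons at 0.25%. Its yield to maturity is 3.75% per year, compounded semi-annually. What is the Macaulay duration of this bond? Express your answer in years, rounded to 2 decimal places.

2.00 years

Periodic yield y = 0.01875. Discount each cash flow and weight by its period:
  t   CF        PV=CF/(1+0.01875)^t    t·PV
  1        0.625         0.6135         0.6135
  2        0.625         0.6022         1.2044
  3        0.625         0.5911         1.7734
  4      500.625       464.7742     1,859.0969
  Σ                    466.5811     1,862.6882
Price P = Σ PV = 466.5811.
Macaulay duration = Σ(t·PV) / P = 1,862.6882 / 466.5811 = 3.99221 half-year periods.
In years: 3.99221 / 2 = 1.99610 years.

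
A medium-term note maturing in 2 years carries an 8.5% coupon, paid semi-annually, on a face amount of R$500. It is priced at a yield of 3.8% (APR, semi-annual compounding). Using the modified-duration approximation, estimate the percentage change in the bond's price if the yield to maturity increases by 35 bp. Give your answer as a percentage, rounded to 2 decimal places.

Periodic yield y = 0.019. Modified duration first:
  t   CF        PV=CF/(1+0.019)^t    t·PV
  1        21.25        20.8538        20.8538
  2        21.25        20.4649        40.9299
  3        21.25        20.0834        60.2501
  4       521.25       483.4475     1,933.7901
  Σ                    544.8496     2,055.8238
P = 544.8496; D_Mac = 3.77320 half-year periods = 1.88660 yrs; D_mod = 1.88660/(1+0.019) = 1.85142 yrs.
ΔP/P ≈ -D_mod · Δy = -1.85142 × (+0.0035) = -0.006480 = -0.6480%.

-0.65%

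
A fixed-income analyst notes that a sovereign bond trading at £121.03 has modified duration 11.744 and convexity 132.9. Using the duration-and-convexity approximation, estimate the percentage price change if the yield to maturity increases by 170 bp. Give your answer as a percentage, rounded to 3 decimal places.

Duration effect: -D_mod·Δy = -11.744 × (+0.017) = -0.199648
Convexity effect: ½·C·(Δy)² = 0.5 × 132.9 × (0.017)² = +0.01920405
ΔP/P ≈ -0.199648 + 0.01920405 = -0.18044395
= -18.044395%.

-18.044%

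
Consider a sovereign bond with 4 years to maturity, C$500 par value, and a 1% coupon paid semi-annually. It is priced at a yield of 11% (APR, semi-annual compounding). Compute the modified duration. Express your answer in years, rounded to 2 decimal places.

Periodic yield y = 0.055. First find Macaulay duration:
  t   CF        PV=CF/(1+0.055)^t    t·PV
  1         2.50         2.3697         2.3697
  2         2.50         2.2461         4.4923
  3         2.50         2.1290         6.3871
  4         2.50         2.0180         8.0722
  5         2.50         1.9128         9.5642
  6         2.50         1.8131        10.8787
  7         2.50         1.7186        12.0301
  8       502.50       327.4284     2,619.4275
  Σ                    341.6359     2,673.2217
P = 341.6359; Macaulay duration = 2,673.2217 / 341.6359 = 7.82477 half-year periods = 3.91238 years.
Modified duration = D_Mac / (1 + y) = 3.91238 / 1.055 = 3.70842 years.

3.71 years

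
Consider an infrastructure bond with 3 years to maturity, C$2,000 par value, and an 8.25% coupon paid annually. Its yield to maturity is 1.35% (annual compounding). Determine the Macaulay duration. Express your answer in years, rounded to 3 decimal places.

Periodic yield y = 0.0135. Discount each cash flow and weight by its year:
  t   CF        PV=CF/(1+0.0135)^t    t·PV
  1       165.00       162.8022       162.8022
  2       165.00       160.6336       321.2672
  3     2,165.00     2,079.6327     6,238.8982
  Σ                  2,403.0685     6,722.9676
Price P = Σ PV = 2,403.0685.
Macaulay duration = Σ(t·PV) / P = 6,722.9676 / 2,403.0685 = 2.79766 years.

2.798 years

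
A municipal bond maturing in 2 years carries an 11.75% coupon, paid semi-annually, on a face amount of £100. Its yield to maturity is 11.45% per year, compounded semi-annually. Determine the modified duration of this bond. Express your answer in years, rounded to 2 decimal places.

Periodic yield y = 0.05725. First find Macaulay duration:
  t   CF        PV=CF/(1+0.05725)^t    t·PV
  1        5.875         5.5569         5.5569
  2        5.875         5.2560        10.5119
  3        5.875         4.9714        14.9141
  4      105.875        84.7389       338.9555
  Σ                    100.5231       369.9383
P = 100.5231; Macaulay duration = 369.9383 / 100.5231 = 3.68013 half-year periods = 1.84007 years.
Modified duration = D_Mac / (1 + y) = 1.84007 / 1.05725 = 1.74043 years.

1.74 years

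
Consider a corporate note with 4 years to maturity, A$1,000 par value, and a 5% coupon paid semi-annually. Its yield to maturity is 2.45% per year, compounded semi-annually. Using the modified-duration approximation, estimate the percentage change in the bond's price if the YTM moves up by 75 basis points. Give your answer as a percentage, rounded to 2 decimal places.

Periodic yield y = 0.01225. Modified duration first:
  t   CF        PV=CF/(1+0.01225)^t    t·PV
  1        25.00        24.6975        24.6975
  2        25.00        24.3986        48.7971
  3        25.00        24.1033        72.3099
  4        25.00        23.8116        95.2465
  5        25.00        23.5235       117.6173
  6        25.00        23.2388       139.4327
  7        25.00        22.9575       160.7028
  8     1,025.00       929.8686     7,438.9488
  Σ                  1,096.5993     8,097.7526
P = 1,096.5993; D_Mac = 7.38442 half-year periods = 3.69221 yrs; D_mod = 3.69221/(1+0.01225) = 3.64753 yrs.
ΔP/P ≈ -D_mod · Δy = -3.64753 × (+0.0075) = -0.027356 = -2.7356%.

-2.74%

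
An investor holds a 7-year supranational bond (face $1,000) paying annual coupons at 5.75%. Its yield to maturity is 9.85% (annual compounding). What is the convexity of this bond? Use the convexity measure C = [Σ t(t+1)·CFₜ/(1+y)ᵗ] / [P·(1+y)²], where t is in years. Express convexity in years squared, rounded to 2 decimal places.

With y = 0.0985:
  t   CF        PV=CF/(1+0.0985)^t    t·PV        t(t+1)·PV
  1        57.50        52.3441        52.3441         104.6882
  2        57.50        47.6505        95.3011         285.9032
  3        57.50        43.3778       130.1334         520.5338
  4        57.50        39.4882       157.9529         789.7645
  5        57.50        35.9474       179.7370       1,078.4221
  6        57.50        32.7241       196.3445       1,374.4115
  7     1,057.50       547.8731     3,835.1114      30,680.8915
  Σ                    799.4052     4,646.9244      34,834.6147
P = 799.4052.
Convexity = Σ t(t+1)·PV / [P·(1+y)²] = 34,834.6147 / (799.4052 × 1.206702) = 36.11137.

36.11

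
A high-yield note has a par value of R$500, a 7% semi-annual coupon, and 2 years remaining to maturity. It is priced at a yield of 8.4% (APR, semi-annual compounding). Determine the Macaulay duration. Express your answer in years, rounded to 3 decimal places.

1.899 years

Periodic yield y = 0.042. Discount each cash flow and weight by its period:
  t   CF        PV=CF/(1+0.042)^t    t·PV
  1        17.50        16.7946        16.7946
  2        17.50        16.1177        32.2354
  3        17.50        15.4680        46.4041
  4       517.50       438.9747     1,755.8987
  Σ                    487.3550     1,851.3328
Price P = Σ PV = 487.3550.
Macaulay duration = Σ(t·PV) / P = 1,851.3328 / 487.3550 = 3.79874 half-year periods.
In years: 3.79874 / 2 = 1.89937 years.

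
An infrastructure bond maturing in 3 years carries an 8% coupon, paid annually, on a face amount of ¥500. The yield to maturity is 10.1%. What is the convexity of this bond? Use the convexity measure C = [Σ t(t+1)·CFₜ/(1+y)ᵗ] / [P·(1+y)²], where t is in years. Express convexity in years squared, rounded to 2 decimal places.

With y = 0.101:
  t   CF        PV=CF/(1+0.101)^t    t·PV        t(t+1)·PV
  1        40.00        36.3306        36.3306          72.6612
  2        40.00        32.9978        65.9957         197.9870
  3       540.00       404.6055     1,213.8166       4,855.2662
  Σ                    473.9340     1,316.1428       5,125.9144
P = 473.9340.
Convexity = Σ t(t+1)·PV / [P·(1+y)²] = 5,125.9144 / (473.9340 × 1.212201) = 8.92234.

8.92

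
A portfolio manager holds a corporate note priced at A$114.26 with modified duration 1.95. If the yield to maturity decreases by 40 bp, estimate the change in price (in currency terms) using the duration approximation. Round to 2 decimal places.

+A$0.89

Duration approximation: ΔP/P ≈ -D_mod · Δy = -1.95 × (-0.004) = +0.007800.
ΔP ≈ 114.26 × (+0.007800) = +0.891228.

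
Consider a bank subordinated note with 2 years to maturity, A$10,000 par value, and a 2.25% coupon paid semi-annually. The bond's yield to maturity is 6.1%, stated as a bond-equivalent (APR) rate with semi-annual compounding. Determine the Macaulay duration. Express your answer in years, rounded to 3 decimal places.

1.965 years

Periodic yield y = 0.0305. Discount each cash flow and weight by its period:
  t   CF        PV=CF/(1+0.0305)^t    t·PV
  1       112.50       109.1703       109.1703
  2       112.50       105.9392       211.8783
  3       112.50       102.8036       308.4109
  4    10,112.50     8,967.4002    35,869.6006
  Σ                  9,285.3133    36,499.0602
Price P = Σ PV = 9,285.3133.
Macaulay duration = Σ(t·PV) / P = 36,499.0602 / 9,285.3133 = 3.93084 half-year periods.
In years: 3.93084 / 2 = 1.96542 years.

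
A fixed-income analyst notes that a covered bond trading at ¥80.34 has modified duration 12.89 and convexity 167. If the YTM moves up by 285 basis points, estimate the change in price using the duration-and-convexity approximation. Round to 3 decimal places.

-¥24.065

Duration effect: -D_mod·Δy = -12.89 × (+0.0285) = -0.367365
Convexity effect: ½·C·(Δy)² = 0.5 × 167 × (0.0285)² = +0.067822875
ΔP/P ≈ -0.367365 + 0.067822875 = -0.299542125
ΔP ≈ 80.34 × (-0.299542125) = -24.0652143225.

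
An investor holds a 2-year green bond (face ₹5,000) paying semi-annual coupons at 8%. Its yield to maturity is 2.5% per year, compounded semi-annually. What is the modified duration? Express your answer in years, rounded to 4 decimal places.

1.8704 years

Periodic yield y = 0.0125. First find Macaulay duration:
  t   CF        PV=CF/(1+0.0125)^t    t·PV
  1       200.00       197.5309       197.5309
  2       200.00       195.0922       390.1844
  3       200.00       192.6837       578.0510
  4     5,200.00     4,947.9262    19,791.7049
  Σ                  5,533.2330    20,957.4712
P = 5,533.2330; Macaulay duration = 20,957.4712 / 5,533.2330 = 3.78756 half-year periods = 1.89378 years.
Modified duration = D_Mac / (1 + y) = 1.89378 / 1.0125 = 1.87040 years.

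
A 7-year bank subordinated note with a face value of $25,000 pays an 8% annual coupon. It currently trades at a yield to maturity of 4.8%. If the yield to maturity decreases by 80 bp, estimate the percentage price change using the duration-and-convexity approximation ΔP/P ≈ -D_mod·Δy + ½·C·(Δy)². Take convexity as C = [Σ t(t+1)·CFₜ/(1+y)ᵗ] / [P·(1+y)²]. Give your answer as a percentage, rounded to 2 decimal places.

+4.51%

With y = 0.048:
  t   CF        PV=CF/(1+0.048)^t    t·PV        t(t+1)·PV
  1     2,000.00     1,908.3969     1,908.3969       3,816.7939
  2     2,000.00     1,820.9895     3,641.9789      10,925.9367
  3     2,000.00     1,737.5854     5,212.7561      20,851.0243
  4     2,000.00     1,658.0013     6,632.0052      33,160.0259
  5     2,000.00     1,582.0623     7,910.3115      47,461.8691
  6     2,000.00     1,509.6014     9,057.6086      63,403.2602
  7    27,000.00    19,446.2017   136,123.4118   1,088,987.2942
  Σ                 29,662.8385   170,486.4690   1,268,606.2043
P = 29,662.8385; D_Mac = 5.74748 yrs; D_mod = 5.48423 yrs; C = 38.93961.
Duration effect: -5.48423 × (-0.008) = +0.043874
Convexity effect: 0.5 × 38.93961 × (-0.008)² = +0.0012461
ΔP/P ≈ +0.043874 + 0.0012461 = +0.045120 = +4.5120%.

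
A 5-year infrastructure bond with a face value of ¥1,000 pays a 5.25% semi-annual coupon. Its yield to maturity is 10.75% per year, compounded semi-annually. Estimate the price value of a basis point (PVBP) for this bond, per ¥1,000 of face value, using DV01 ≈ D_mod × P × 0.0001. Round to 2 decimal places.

¥0.33

Periodic yield y = 0.05375.
  t   CF        PV=CF/(1+0.05375)^t    t·PV
  1        26.25        24.9110        24.9110
  2        26.25        23.6404        47.2807
  3        26.25        22.4345        67.3035
  4        26.25        21.2902        85.1606
  5        26.25        20.2042       101.0209
  6        26.25        19.1736       115.0416
  7        26.25        18.1956       127.3691
  8        26.25        17.2675       138.1397
  9        26.25        16.3867       147.4801
  10    1,026.25       607.9632     6,079.6320
  Σ                    791.4668     6,933.3395
P = 791.4668; D_Mac = 8.76011 half-year periods = 4.38006 yrs; D_mod = 4.15664 yrs.
DV01 ≈ 4.15664 × 791.4668 × 0.0001 = 0.328984.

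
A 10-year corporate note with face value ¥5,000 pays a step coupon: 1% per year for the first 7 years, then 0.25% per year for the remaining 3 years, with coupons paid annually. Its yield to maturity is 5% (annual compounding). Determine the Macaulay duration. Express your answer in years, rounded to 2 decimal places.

Periodic yield y = 0.05. Discount each cash flow and weight by its year:
  t   CF        PV=CF/(1+0.05)^t    t·PV
  1        50.00        47.6190        47.6190
  2        50.00        45.3515        90.7029
  3        50.00        43.1919       129.5756
  4        50.00        41.1351       164.5405
  5        50.00        39.1763       195.8815
  6        50.00        37.3108       223.8646
  7        50.00        35.5341       248.7385
  8        12.50         8.4605        67.6839
  9        12.50         8.0576        72.5185
  10    5,012.50     3,077.2402    30,772.4018
  Σ                  3,383.0770    32,013.5270
Price P = Σ PV = 3,383.0770.
Macaulay duration = Σ(t·PV) / P = 32,013.5270 / 3,383.0770 = 9.46284 years.

9.46 years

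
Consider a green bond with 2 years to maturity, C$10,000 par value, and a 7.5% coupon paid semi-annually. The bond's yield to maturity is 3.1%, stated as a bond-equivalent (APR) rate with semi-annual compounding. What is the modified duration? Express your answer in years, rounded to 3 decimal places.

Periodic yield y = 0.0155. First find Macaulay duration:
  t   CF        PV=CF/(1+0.0155)^t    t·PV
  1       375.00       369.2762       369.2762
  2       375.00       363.6398       727.2796
  3       375.00       358.0894     1,074.2682
  4    10,375.00     9,755.9237    39,023.6947
  Σ                 10,846.9291    41,194.5188
P = 10,846.9291; Macaulay duration = 41,194.5188 / 10,846.9291 = 3.79780 half-year periods = 1.89890 years.
Modified duration = D_Mac / (1 + y) = 1.89890 / 1.0155 = 1.86992 years.

1.870 years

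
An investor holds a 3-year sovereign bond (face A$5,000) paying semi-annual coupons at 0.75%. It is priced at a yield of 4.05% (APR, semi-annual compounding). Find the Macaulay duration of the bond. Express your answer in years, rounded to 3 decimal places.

2.970 years

Periodic yield y = 0.02025. Discount each cash flow and weight by its period:
  t   CF        PV=CF/(1+0.02025)^t    t·PV
  1        18.75        18.3778        18.3778
  2        18.75        18.0131        36.0262
  3        18.75        17.6556        52.9667
  4        18.75        17.3051        69.2205
  5        18.75        16.9617        84.8083
  6     5,018.75     4,449.9583    26,699.7498
  Σ                  4,538.2716    26,961.1493
Price P = Σ PV = 4,538.2716.
Macaulay duration = Σ(t·PV) / P = 26,961.1493 / 4,538.2716 = 5.94084 half-year periods.
In years: 5.94084 / 2 = 2.97042 years.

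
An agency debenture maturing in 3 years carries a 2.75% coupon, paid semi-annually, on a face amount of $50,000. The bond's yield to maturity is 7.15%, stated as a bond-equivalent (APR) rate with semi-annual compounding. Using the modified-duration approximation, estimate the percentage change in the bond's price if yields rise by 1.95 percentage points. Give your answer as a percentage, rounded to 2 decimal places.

Periodic yield y = 0.03575. Modified duration first:
  t   CF        PV=CF/(1+0.03575)^t    t·PV
  1       687.50       663.7702       663.7702
  2       687.50       640.8595     1,281.7190
  3       687.50       618.7395     1,856.2186
  4       687.50       597.3831     2,389.5324
  5       687.50       576.7638     2,883.8190
  6    50,687.50    41,055.4881   246,332.9286
  Σ                 44,153.0043   255,407.9878
P = 44,153.0043; D_Mac = 5.78461 half-year periods = 2.89231 yrs; D_mod = 2.89231/(1+0.03575) = 2.79247 yrs.
ΔP/P ≈ -D_mod · Δy = -2.79247 × (+0.0195) = -0.054453 = -5.4453%.

-5.45%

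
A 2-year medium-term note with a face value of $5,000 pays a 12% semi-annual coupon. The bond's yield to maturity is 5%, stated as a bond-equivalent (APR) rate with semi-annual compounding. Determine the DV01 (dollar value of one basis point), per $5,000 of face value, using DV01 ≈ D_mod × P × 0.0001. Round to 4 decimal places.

$1.0198

Periodic yield y = 0.025.
  t   CF        PV=CF/(1+0.025)^t    t·PV
  1       300.00       292.6829       292.6829
  2       300.00       285.5443       571.0886
  3       300.00       278.5798       835.7395
  4     5,300.00     4,801.5384    19,206.1537
  Σ                  5,658.3455    20,905.6647
P = 5,658.3455; D_Mac = 3.69466 half-year periods = 1.84733 yrs; D_mod = 1.80227 yrs.
DV01 ≈ 1.80227 × 5,658.3455 × 0.0001 = 1.019789.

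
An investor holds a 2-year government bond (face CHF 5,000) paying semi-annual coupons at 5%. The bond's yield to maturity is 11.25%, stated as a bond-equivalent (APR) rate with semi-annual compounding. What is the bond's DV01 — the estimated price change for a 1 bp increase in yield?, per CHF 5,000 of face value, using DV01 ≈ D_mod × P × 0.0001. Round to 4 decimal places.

Periodic yield y = 0.05625.
  t   CF        PV=CF/(1+0.05625)^t    t·PV
  1       125.00       118.3432       118.3432
  2       125.00       112.0409       224.0818
  3       125.00       106.0742       318.2227
  4     5,125.00     4,117.4372    16,469.7487
  Σ                  4,453.8955    17,130.3964
P = 4,453.8955; D_Mac = 3.84616 half-year periods = 1.92308 yrs; D_mod = 1.82067 yrs.
DV01 ≈ 1.82067 × 4,453.8955 × 0.0001 = 0.810906.

CHF 0.8109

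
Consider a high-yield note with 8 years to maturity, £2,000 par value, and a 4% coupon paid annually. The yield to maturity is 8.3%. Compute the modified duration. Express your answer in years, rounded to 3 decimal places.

Periodic yield y = 0.083. First find Macaulay duration:
  t   CF        PV=CF/(1+0.083)^t    t·PV
  1        80.00        73.8689        73.8689
  2        80.00        68.2076       136.4153
  3        80.00        62.9803       188.9409
  4        80.00        58.1535       232.6142
  5        80.00        53.6967       268.4836
  6        80.00        49.5815       297.4887
  7        80.00        45.7816       320.4711
  8     2,080.00     1,099.0961     8,792.7691
  Σ                  1,511.3662    10,311.0517
P = 1,511.3662; Macaulay duration = 10,311.0517 / 1,511.3662 = 6.82234 years.
Modified duration = D_Mac / (1 + y) = 6.82234 / 1.083 = 6.29948 years.

6.299 years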